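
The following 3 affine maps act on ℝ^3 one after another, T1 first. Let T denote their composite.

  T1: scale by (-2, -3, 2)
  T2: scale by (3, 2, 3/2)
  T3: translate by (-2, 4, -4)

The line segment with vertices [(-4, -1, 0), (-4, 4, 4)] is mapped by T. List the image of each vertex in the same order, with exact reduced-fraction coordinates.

T1 scale by (-2, -3, 2): (-4, -1, 0) → (8, 3, 0); (-4, 4, 4) → (8, -12, 8)
T2 scale by (3, 2, 3/2): (8, 3, 0) → (24, 6, 0); (8, -12, 8) → (24, -24, 12)
T3 translate by (-2, 4, -4): (24, 6, 0) → (22, 10, -4); (24, -24, 12) → (22, -20, 8)

image vertices: (22, 10, -4), (22, -20, 8)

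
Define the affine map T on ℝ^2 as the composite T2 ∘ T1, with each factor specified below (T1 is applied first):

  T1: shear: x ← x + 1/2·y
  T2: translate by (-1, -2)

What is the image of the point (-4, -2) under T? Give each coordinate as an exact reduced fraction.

T1 shear: x ← x + 1/2·y: (-4, -2) → (-5, -2)
T2 translate by (-1, -2): (-5, -2) → (-6, -4)

T(p) = (-6, -4)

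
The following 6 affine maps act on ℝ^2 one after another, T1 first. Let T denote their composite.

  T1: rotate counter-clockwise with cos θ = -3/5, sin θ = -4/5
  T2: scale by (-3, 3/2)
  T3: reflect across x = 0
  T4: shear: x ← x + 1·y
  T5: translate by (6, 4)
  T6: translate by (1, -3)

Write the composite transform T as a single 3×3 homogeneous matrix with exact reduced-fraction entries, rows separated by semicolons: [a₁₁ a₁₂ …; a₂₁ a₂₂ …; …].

T1 = [-3/5 4/5 0; -4/5 -3/5 0; 0 0 1]
T2·T1 = [9/5 -12/5 0; -6/5 -9/10 0; 0 0 1]
T3·…·T1 = [-9/5 12/5 0; -6/5 -9/10 0; 0 0 1]
T4·…·T1 = [-3 3/2 0; -6/5 -9/10 0; 0 0 1]
T5·…·T1 = [-3 3/2 6; -6/5 -9/10 4; 0 0 1]
T6·…·T1 = [-3 3/2 7; -6/5 -9/10 1; 0 0 1]

T = [-3 3/2 7; -6/5 -9/10 1; 0 0 1]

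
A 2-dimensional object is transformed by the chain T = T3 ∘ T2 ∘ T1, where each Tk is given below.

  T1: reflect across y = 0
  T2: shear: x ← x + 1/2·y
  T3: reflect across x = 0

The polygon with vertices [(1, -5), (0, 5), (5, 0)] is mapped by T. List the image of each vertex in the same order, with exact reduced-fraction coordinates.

T1 reflect across y = 0: (1, -5) → (1, 5); (0, 5) → (0, -5); (5, 0) → (5, 0)
T2 shear: x ← x + 1/2·y: (1, 5) → (7/2, 5); (0, -5) → (-5/2, -5); (5, 0) → (5, 0)
T3 reflect across x = 0: (7/2, 5) → (-7/2, 5); (-5/2, -5) → (5/2, -5); (5, 0) → (-5, 0)

image vertices: (-7/2, 5), (5/2, -5), (-5, 0)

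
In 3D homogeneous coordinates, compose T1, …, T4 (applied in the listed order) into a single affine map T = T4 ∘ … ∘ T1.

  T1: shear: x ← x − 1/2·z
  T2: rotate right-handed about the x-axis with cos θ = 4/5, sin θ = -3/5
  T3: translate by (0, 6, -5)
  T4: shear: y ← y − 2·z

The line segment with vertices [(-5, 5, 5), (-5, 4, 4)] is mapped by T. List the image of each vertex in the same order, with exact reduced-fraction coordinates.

T1 shear: x ← x − 1/2·z: (-5, 5, 5) → (-15/2, 5, 5); (-5, 4, 4) → (-7, 4, 4)
T2 rotate right-handed about the x-axis with cos θ = 4/5, sin θ = -3/5: (-15/2, 5, 5) → (-15/2, 7, 1); (-7, 4, 4) → (-7, 28/5, 4/5)
T3 translate by (0, 6, -5): (-15/2, 7, 1) → (-15/2, 13, -4); (-7, 28/5, 4/5) → (-7, 58/5, -21/5)
T4 shear: y ← y − 2·z: (-15/2, 13, -4) → (-15/2, 21, -4); (-7, 58/5, -21/5) → (-7, 20, -21/5)

image vertices: (-15/2, 21, -4), (-7, 20, -21/5)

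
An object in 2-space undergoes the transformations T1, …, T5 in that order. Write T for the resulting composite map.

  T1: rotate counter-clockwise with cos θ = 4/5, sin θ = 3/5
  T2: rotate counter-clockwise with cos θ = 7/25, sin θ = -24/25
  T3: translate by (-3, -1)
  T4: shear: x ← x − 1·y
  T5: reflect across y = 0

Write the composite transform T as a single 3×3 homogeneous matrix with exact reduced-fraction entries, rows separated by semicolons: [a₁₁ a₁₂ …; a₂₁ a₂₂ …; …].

T1 = [4/5 -3/5 0; 3/5 4/5 0; 0 0 1]
T2·T1 = [4/5 3/5 0; -3/5 4/5 0; 0 0 1]
T3·…·T1 = [4/5 3/5 -3; -3/5 4/5 -1; 0 0 1]
T4·…·T1 = [7/5 -1/5 -2; -3/5 4/5 -1; 0 0 1]
T5·…·T1 = [7/5 -1/5 -2; 3/5 -4/5 1; 0 0 1]

T = [7/5 -1/5 -2; 3/5 -4/5 1; 0 0 1]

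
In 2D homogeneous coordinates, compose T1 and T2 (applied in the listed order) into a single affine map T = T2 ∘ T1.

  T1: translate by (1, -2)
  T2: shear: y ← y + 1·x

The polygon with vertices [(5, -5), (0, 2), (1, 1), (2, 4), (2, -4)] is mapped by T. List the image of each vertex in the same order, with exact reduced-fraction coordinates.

T1 translate by (1, -2): (5, -5) → (6, -7); (0, 2) → (1, 0); (1, 1) → (2, -1); (2, 4) → (3, 2); (2, -4) → (3, -6)
T2 shear: y ← y + 1·x: (6, -7) → (6, -1); (1, 0) → (1, 1); (2, -1) → (2, 1); (3, 2) → (3, 5); (3, -6) → (3, -3)

image vertices: (6, -1), (1, 1), (2, 1), (3, 5), (3, -3)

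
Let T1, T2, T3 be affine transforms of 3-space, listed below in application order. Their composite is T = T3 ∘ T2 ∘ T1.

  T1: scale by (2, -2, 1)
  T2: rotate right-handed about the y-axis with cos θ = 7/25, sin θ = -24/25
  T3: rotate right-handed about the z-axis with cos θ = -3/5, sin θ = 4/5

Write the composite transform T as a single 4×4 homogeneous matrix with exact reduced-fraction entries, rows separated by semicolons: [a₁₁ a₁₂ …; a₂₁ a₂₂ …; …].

T = [-42/125 8/5 72/125 0; 56/125 6/5 -96/125 0; 48/25 0 7/25 0; 0 0 0 1]

T1 = [2 0 0 0; 0 -2 0 0; 0 0 1 0; 0 0 0 1]
T2·T1 = [14/25 0 -24/25 0; 0 -2 0 0; 48/25 0 7/25 0; 0 0 0 1]
T3·…·T1 = [-42/125 8/5 72/125 0; 56/125 6/5 -96/125 0; 48/25 0 7/25 0; 0 0 0 1]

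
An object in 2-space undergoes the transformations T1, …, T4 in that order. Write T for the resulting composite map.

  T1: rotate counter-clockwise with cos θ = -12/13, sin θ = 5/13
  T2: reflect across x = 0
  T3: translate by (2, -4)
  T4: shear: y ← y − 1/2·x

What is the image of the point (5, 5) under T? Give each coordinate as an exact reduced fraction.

T(p) = (111/13, -285/26)

T1 rotate counter-clockwise with cos θ = -12/13, sin θ = 5/13: (5, 5) → (-85/13, -35/13)
T2 reflect across x = 0: (-85/13, -35/13) → (85/13, -35/13)
T3 translate by (2, -4): (85/13, -35/13) → (111/13, -87/13)
T4 shear: y ← y − 1/2·x: (111/13, -87/13) → (111/13, -285/26)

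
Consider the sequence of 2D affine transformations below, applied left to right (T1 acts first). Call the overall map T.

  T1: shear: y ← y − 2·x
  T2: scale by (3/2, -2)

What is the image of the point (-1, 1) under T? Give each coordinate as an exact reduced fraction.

T1 shear: y ← y − 2·x: (-1, 1) → (-1, 3)
T2 scale by (3/2, -2): (-1, 3) → (-3/2, -6)

T(p) = (-3/2, -6)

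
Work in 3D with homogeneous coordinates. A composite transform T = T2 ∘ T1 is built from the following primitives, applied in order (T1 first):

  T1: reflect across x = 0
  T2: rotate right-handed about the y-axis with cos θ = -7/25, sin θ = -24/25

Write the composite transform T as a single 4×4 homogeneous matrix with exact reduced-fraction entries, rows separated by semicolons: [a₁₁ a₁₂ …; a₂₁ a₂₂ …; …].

T = [7/25 0 -24/25 0; 0 1 0 0; -24/25 0 -7/25 0; 0 0 0 1]

T1 = [-1 0 0 0; 0 1 0 0; 0 0 1 0; 0 0 0 1]
T2·T1 = [7/25 0 -24/25 0; 0 1 0 0; -24/25 0 -7/25 0; 0 0 0 1]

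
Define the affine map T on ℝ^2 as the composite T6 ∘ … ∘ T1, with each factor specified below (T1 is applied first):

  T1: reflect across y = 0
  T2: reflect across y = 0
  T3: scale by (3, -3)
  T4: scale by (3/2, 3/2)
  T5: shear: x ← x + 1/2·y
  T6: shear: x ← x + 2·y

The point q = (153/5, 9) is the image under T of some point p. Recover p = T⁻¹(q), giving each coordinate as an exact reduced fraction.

p = (9/5, -2)

T1 = [1 0 0; 0 -1 0; 0 0 1]
T2·T1 = [1 0 0; 0 1 0; 0 0 1]
T3·…·T1 = [3 0 0; 0 -3 0; 0 0 1]
T4·…·T1 = [9/2 0 0; 0 -9/2 0; 0 0 1]
T5·…·T1 = [9/2 -9/4 0; 0 -9/2 0; 0 0 1]
T6·…·T1 = [9/2 -45/4 0; 0 -9/2 0; 0 0 1]
det M = -81/4; M⁻¹ = [2/9 -5/9 0; 0 -2/9 0; 0 0 1]
M⁻¹ · (153/5, 9)ᵀ = (9/5, -2)ᵀ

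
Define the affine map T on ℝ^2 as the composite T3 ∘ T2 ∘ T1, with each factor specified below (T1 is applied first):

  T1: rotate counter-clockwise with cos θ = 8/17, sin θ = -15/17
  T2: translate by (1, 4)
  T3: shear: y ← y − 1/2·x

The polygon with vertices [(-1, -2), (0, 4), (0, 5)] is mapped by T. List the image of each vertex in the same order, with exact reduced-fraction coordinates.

T1 rotate counter-clockwise with cos θ = 8/17, sin θ = -15/17: (-1, -2) → (-38/17, -1/17); (0, 4) → (60/17, 32/17); (0, 5) → (75/17, 40/17)
T2 translate by (1, 4): (-38/17, -1/17) → (-21/17, 67/17); (60/17, 32/17) → (77/17, 100/17); (75/17, 40/17) → (92/17, 108/17)
T3 shear: y ← y − 1/2·x: (-21/17, 67/17) → (-21/17, 155/34); (77/17, 100/17) → (77/17, 123/34); (92/17, 108/17) → (92/17, 62/17)

image vertices: (-21/17, 155/34), (77/17, 123/34), (92/17, 62/17)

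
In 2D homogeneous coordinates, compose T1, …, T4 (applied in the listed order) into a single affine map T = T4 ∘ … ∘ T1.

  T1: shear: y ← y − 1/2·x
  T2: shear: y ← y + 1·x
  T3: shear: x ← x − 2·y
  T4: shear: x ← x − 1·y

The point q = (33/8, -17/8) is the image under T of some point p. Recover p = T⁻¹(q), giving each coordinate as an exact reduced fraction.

T1 = [1 0 0; -1/2 1 0; 0 0 1]
T2·T1 = [1 0 0; 1/2 1 0; 0 0 1]
T3·…·T1 = [0 -2 0; 1/2 1 0; 0 0 1]
T4·…·T1 = [-1/2 -3 0; 1/2 1 0; 0 0 1]
det M = 1; M⁻¹ = [1 3 0; -1/2 -1/2 0; 0 0 1]
M⁻¹ · (33/8, -17/8)ᵀ = (-9/4, -1)ᵀ

p = (-9/4, -1)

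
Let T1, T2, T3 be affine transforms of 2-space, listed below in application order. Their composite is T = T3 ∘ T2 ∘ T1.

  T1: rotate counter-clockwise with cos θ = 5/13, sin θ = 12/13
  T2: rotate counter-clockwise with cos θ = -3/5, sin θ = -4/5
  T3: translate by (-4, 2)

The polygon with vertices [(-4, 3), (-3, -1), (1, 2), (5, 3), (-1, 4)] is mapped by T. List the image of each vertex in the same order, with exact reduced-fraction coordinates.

image vertices: (-224/65, 453/65), (-83/13, 53/13), (-23/13, 28/13), (73/65, -51/65), (-69/65, 318/65)

T1 rotate counter-clockwise with cos θ = 5/13, sin θ = 12/13: (-4, 3) → (-56/13, -33/13); (-3, -1) → (-3/13, -41/13); (1, 2) → (-19/13, 22/13); (5, 3) → (-11/13, 75/13); (-1, 4) → (-53/13, 8/13)
T2 rotate counter-clockwise with cos θ = -3/5, sin θ = -4/5: (-56/13, -33/13) → (36/65, 323/65); (-3/13, -41/13) → (-31/13, 27/13); (-19/13, 22/13) → (29/13, 2/13); (-11/13, 75/13) → (333/65, -181/65); (-53/13, 8/13) → (191/65, 188/65)
T3 translate by (-4, 2): (36/65, 323/65) → (-224/65, 453/65); (-31/13, 27/13) → (-83/13, 53/13); (29/13, 2/13) → (-23/13, 28/13); (333/65, -181/65) → (73/65, -51/65); (191/65, 188/65) → (-69/65, 318/65)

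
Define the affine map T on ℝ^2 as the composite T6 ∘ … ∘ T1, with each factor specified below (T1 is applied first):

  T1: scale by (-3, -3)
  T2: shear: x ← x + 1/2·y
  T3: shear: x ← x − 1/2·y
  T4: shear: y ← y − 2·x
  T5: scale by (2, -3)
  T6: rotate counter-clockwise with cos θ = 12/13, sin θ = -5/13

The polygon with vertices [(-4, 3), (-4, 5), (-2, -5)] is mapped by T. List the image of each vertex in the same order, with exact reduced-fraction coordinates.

image vertices: (783/13, 1068/13), (873/13, 1284/13), (99/13, -168/13)

T1 scale by (-3, -3): (-4, 3) → (12, -9); (-4, 5) → (12, -15); (-2, -5) → (6, 15)
T2 shear: x ← x + 1/2·y: (12, -9) → (15/2, -9); (12, -15) → (9/2, -15); (6, 15) → (27/2, 15)
T3 shear: x ← x − 1/2·y: (15/2, -9) → (12, -9); (9/2, -15) → (12, -15); (27/2, 15) → (6, 15)
T4 shear: y ← y − 2·x: (12, -9) → (12, -33); (12, -15) → (12, -39); (6, 15) → (6, 3)
T5 scale by (2, -3): (12, -33) → (24, 99); (12, -39) → (24, 117); (6, 3) → (12, -9)
T6 rotate counter-clockwise with cos θ = 12/13, sin θ = -5/13: (24, 99) → (783/13, 1068/13); (24, 117) → (873/13, 1284/13); (12, -9) → (99/13, -168/13)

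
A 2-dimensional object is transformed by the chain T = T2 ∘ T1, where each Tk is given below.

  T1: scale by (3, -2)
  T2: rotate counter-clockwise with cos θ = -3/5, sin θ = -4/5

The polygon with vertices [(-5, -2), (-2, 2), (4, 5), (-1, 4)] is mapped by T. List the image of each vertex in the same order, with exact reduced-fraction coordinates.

image vertices: (61/5, 48/5), (2/5, 36/5), (-76/5, -18/5), (-23/5, 36/5)

T1 scale by (3, -2): (-5, -2) → (-15, 4); (-2, 2) → (-6, -4); (4, 5) → (12, -10); (-1, 4) → (-3, -8)
T2 rotate counter-clockwise with cos θ = -3/5, sin θ = -4/5: (-15, 4) → (61/5, 48/5); (-6, -4) → (2/5, 36/5); (12, -10) → (-76/5, -18/5); (-3, -8) → (-23/5, 36/5)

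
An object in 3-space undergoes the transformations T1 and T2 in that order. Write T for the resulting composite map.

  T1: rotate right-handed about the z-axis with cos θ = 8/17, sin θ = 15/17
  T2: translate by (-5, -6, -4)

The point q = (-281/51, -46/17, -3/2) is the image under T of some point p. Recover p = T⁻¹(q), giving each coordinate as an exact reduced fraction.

T1 = [8/17 -15/17 0 0; 15/17 8/17 0 0; 0 0 1 0; 0 0 0 1]
T2·T1 = [8/17 -15/17 0 -5; 15/17 8/17 0 -6; 0 0 1 -4; 0 0 0 1]
det M = 1; M⁻¹ = [8/17 15/17 0 130/17; -15/17 8/17 0 -27/17; 0 0 1 4; 0 0 0 1]
M⁻¹ · (-281/51, -46/17, -3/2)ᵀ = (8/3, 2, 5/2)ᵀ

p = (8/3, 2, 5/2)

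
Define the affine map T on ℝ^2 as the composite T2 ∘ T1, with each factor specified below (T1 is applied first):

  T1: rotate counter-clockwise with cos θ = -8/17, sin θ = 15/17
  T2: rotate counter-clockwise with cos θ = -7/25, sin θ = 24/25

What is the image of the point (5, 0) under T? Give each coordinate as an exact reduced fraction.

T(p) = (-304/85, -297/85)

T1 rotate counter-clockwise with cos θ = -8/17, sin θ = 15/17: (5, 0) → (-40/17, 75/17)
T2 rotate counter-clockwise with cos θ = -7/25, sin θ = 24/25: (-40/17, 75/17) → (-304/85, -297/85)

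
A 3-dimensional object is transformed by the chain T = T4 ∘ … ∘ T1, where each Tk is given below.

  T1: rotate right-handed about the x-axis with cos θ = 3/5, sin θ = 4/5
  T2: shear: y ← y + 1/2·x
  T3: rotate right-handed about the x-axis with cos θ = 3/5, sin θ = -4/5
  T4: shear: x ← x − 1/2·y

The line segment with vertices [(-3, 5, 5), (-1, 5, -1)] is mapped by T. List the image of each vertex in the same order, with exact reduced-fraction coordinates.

T1 rotate right-handed about the x-axis with cos θ = 3/5, sin θ = 4/5: (-3, 5, 5) → (-3, -1, 7); (-1, 5, -1) → (-1, 19/5, 17/5)
T2 shear: y ← y + 1/2·x: (-3, -1, 7) → (-3, -5/2, 7); (-1, 19/5, 17/5) → (-1, 33/10, 17/5)
T3 rotate right-handed about the x-axis with cos θ = 3/5, sin θ = -4/5: (-3, -5/2, 7) → (-3, 41/10, 31/5); (-1, 33/10, 17/5) → (-1, 47/10, -3/5)
T4 shear: x ← x − 1/2·y: (-3, 41/10, 31/5) → (-101/20, 41/10, 31/5); (-1, 47/10, -3/5) → (-67/20, 47/10, -3/5)

image vertices: (-101/20, 41/10, 31/5), (-67/20, 47/10, -3/5)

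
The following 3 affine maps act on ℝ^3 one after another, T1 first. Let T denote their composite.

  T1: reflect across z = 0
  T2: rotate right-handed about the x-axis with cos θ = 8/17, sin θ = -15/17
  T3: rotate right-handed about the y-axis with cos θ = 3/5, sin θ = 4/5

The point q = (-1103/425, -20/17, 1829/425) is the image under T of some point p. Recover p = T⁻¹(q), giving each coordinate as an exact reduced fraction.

T1 = [1 0 0 0; 0 1 0 0; 0 0 -1 0; 0 0 0 1]
T2·T1 = [1 0 0 0; 0 8/17 -15/17 0; 0 -15/17 -8/17 0; 0 0 0 1]
T3·…·T1 = [3/5 -12/17 -32/85 0; 0 8/17 -15/17 0; -4/5 -9/17 -24/85 0; 0 0 0 1]
det M = -1; M⁻¹ = [3/5 0 -4/5 0; -12/17 8/17 -9/17 0; -32/85 -15/17 -24/85 0; 0 0 0 1]
M⁻¹ · (-1103/425, -20/17, 1829/425)ᵀ = (-5, -1, 4/5)ᵀ

p = (-5, -1, 4/5)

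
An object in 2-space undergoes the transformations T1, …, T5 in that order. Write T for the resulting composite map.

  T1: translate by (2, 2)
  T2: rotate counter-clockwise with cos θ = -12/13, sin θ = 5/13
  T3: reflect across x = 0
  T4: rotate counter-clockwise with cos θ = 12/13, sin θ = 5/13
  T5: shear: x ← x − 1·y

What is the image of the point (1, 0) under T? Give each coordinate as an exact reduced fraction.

T1 translate by (2, 2): (1, 0) → (3, 2)
T2 rotate counter-clockwise with cos θ = -12/13, sin θ = 5/13: (3, 2) → (-46/13, -9/13)
T3 reflect across x = 0: (-46/13, -9/13) → (46/13, -9/13)
T4 rotate counter-clockwise with cos θ = 12/13, sin θ = 5/13: (46/13, -9/13) → (597/169, 122/169)
T5 shear: x ← x − 1·y: (597/169, 122/169) → (475/169, 122/169)

T(p) = (475/169, 122/169)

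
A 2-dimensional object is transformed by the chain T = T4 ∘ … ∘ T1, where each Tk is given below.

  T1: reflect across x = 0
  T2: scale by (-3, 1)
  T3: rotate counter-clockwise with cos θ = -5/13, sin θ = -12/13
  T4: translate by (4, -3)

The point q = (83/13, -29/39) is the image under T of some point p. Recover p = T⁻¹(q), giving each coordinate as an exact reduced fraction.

p = (-1, 4/3)

T1 = [-1 0 0; 0 1 0; 0 0 1]
T2·T1 = [3 0 0; 0 1 0; 0 0 1]
T3·…·T1 = [-15/13 12/13 0; -36/13 -5/13 0; 0 0 1]
T4·…·T1 = [-15/13 12/13 4; -36/13 -5/13 -3; 0 0 1]
det M = 3; M⁻¹ = [-5/39 -4/13 -16/39; 12/13 -5/13 -63/13; 0 0 1]
M⁻¹ · (83/13, -29/39)ᵀ = (-1, 4/3)ᵀ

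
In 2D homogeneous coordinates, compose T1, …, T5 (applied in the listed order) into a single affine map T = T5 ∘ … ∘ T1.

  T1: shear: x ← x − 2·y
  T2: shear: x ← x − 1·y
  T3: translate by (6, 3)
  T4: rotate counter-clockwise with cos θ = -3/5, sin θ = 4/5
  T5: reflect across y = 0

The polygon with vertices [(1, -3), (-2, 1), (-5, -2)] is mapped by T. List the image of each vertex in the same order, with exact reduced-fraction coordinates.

T1 shear: x ← x − 2·y: (1, -3) → (7, -3); (-2, 1) → (-4, 1); (-5, -2) → (-1, -2)
T2 shear: x ← x − 1·y: (7, -3) → (10, -3); (-4, 1) → (-5, 1); (-1, -2) → (1, -2)
T3 translate by (6, 3): (10, -3) → (16, 0); (-5, 1) → (1, 4); (1, -2) → (7, 1)
T4 rotate counter-clockwise with cos θ = -3/5, sin θ = 4/5: (16, 0) → (-48/5, 64/5); (1, 4) → (-19/5, -8/5); (7, 1) → (-5, 5)
T5 reflect across y = 0: (-48/5, 64/5) → (-48/5, -64/5); (-19/5, -8/5) → (-19/5, 8/5); (-5, 5) → (-5, -5)

image vertices: (-48/5, -64/5), (-19/5, 8/5), (-5, -5)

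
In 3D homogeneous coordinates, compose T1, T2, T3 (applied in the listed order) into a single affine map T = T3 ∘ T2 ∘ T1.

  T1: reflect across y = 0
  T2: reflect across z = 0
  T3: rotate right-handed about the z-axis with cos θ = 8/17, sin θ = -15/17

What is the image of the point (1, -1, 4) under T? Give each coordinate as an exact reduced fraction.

T1 reflect across y = 0: (1, -1, 4) → (1, 1, 4)
T2 reflect across z = 0: (1, 1, 4) → (1, 1, -4)
T3 rotate right-handed about the z-axis with cos θ = 8/17, sin θ = -15/17: (1, 1, -4) → (23/17, -7/17, -4)

T(p) = (23/17, -7/17, -4)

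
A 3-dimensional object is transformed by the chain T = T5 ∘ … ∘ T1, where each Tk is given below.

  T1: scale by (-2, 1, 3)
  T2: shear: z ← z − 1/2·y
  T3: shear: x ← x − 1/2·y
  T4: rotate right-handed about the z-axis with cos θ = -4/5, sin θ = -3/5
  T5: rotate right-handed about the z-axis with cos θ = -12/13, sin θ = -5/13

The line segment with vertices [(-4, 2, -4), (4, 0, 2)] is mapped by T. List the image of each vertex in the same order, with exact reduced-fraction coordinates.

image vertices: (119/65, 458/65, -13), (-264/65, -448/65, 6)

T1 scale by (-2, 1, 3): (-4, 2, -4) → (8, 2, -12); (4, 0, 2) → (-8, 0, 6)
T2 shear: z ← z − 1/2·y: (8, 2, -12) → (8, 2, -13); (-8, 0, 6) → (-8, 0, 6)
T3 shear: x ← x − 1/2·y: (8, 2, -13) → (7, 2, -13); (-8, 0, 6) → (-8, 0, 6)
T4 rotate right-handed about the z-axis with cos θ = -4/5, sin θ = -3/5: (7, 2, -13) → (-22/5, -29/5, -13); (-8, 0, 6) → (32/5, 24/5, 6)
T5 rotate right-handed about the z-axis with cos θ = -12/13, sin θ = -5/13: (-22/5, -29/5, -13) → (119/65, 458/65, -13); (32/5, 24/5, 6) → (-264/65, -448/65, 6)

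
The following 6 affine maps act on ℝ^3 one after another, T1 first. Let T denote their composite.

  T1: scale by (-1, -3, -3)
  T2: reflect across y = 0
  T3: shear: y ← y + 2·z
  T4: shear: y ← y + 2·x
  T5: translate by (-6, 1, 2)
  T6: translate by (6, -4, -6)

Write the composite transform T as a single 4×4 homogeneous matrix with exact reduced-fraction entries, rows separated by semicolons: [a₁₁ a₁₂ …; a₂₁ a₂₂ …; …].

T1 = [-1 0 0 0; 0 -3 0 0; 0 0 -3 0; 0 0 0 1]
T2·T1 = [-1 0 0 0; 0 3 0 0; 0 0 -3 0; 0 0 0 1]
T3·…·T1 = [-1 0 0 0; 0 3 -6 0; 0 0 -3 0; 0 0 0 1]
T4·…·T1 = [-1 0 0 0; -2 3 -6 0; 0 0 -3 0; 0 0 0 1]
T5·…·T1 = [-1 0 0 -6; -2 3 -6 1; 0 0 -3 2; 0 0 0 1]
T6·…·T1 = [-1 0 0 0; -2 3 -6 -3; 0 0 -3 -4; 0 0 0 1]

T = [-1 0 0 0; -2 3 -6 -3; 0 0 -3 -4; 0 0 0 1]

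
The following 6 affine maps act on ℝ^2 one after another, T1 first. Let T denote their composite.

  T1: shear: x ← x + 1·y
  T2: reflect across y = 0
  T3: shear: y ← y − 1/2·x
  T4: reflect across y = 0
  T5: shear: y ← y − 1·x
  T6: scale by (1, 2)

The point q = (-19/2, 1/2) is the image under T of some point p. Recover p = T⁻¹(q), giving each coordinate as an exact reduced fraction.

T1 = [1 1 0; 0 1 0; 0 0 1]
T2·T1 = [1 1 0; 0 -1 0; 0 0 1]
T3·…·T1 = [1 1 0; -1/2 -3/2 0; 0 0 1]
T4·…·T1 = [1 1 0; 1/2 3/2 0; 0 0 1]
T5·…·T1 = [1 1 0; -1/2 1/2 0; 0 0 1]
T6·…·T1 = [1 1 0; -1 1 0; 0 0 1]
det M = 2; M⁻¹ = [1/2 -1/2 0; 1/2 1/2 0; 0 0 1]
M⁻¹ · (-19/2, 1/2)ᵀ = (-5, -9/2)ᵀ

p = (-5, -9/2)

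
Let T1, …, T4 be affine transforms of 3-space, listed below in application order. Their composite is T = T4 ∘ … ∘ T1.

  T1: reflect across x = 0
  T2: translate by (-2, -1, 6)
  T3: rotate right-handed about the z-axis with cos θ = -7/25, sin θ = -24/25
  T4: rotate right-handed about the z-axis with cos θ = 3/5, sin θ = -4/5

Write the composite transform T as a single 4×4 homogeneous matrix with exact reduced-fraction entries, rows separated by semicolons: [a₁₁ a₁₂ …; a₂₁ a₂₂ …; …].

T = [117/125 44/125 0 38/25; 44/125 -117/125 0 41/25; 0 0 1 6; 0 0 0 1]

T1 = [-1 0 0 0; 0 1 0 0; 0 0 1 0; 0 0 0 1]
T2·T1 = [-1 0 0 -2; 0 1 0 -1; 0 0 1 6; 0 0 0 1]
T3·…·T1 = [7/25 24/25 0 -2/5; 24/25 -7/25 0 11/5; 0 0 1 6; 0 0 0 1]
T4·…·T1 = [117/125 44/125 0 38/25; 44/125 -117/125 0 41/25; 0 0 1 6; 0 0 0 1]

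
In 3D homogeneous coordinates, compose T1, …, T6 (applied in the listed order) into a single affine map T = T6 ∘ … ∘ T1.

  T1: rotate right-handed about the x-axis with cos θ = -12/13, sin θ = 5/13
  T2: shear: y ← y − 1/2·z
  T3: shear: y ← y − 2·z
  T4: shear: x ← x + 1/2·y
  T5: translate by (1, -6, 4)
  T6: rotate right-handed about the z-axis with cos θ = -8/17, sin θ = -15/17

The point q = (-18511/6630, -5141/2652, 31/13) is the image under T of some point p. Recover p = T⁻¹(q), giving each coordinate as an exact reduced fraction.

T1 = [1 0 0 0; 0 -12/13 -5/13 0; 0 5/13 -12/13 0; 0 0 0 1]
T2·T1 = [1 0 0 0; 0 -29/26 1/13 0; 0 5/13 -12/13 0; 0 0 0 1]
T3·…·T1 = [1 0 0 0; 0 -49/26 25/13 0; 0 5/13 -12/13 0; 0 0 0 1]
T4·…·T1 = [1 -49/52 25/26 0; 0 -49/26 25/13 0; 0 5/13 -12/13 0; 0 0 0 1]
T5·…·T1 = [1 -49/52 25/26 1; 0 -49/26 25/13 -6; 0 5/13 -12/13 4; 0 0 0 1]
T6·…·T1 = [-8/17 -539/442 275/221 -98/17; -15/17 1519/884 -775/442 33/17; 0 5/13 -12/13 4; 0 0 0 1]
det M = 1; M⁻¹ = [-31/34 -11/17 0 -4; -180/221 96/221 -25/13 28/13; -75/221 40/221 -49/26 68/13; 0 0 0 1]
M⁻¹ · (-18511/6630, -5141/2652, 31/13)ᵀ = (-1/5, -1, 4/3)ᵀ

p = (-1/5, -1, 4/3)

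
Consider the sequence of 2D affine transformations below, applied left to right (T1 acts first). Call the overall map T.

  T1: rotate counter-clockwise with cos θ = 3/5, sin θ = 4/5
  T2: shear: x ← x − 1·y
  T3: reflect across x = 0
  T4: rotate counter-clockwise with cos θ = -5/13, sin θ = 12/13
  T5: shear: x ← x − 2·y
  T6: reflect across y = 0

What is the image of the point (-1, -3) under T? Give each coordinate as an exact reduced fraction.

T(p) = (664/65, 199/65)

T1 rotate counter-clockwise with cos θ = 3/5, sin θ = 4/5: (-1, -3) → (9/5, -13/5)
T2 shear: x ← x − 1·y: (9/5, -13/5) → (22/5, -13/5)
T3 reflect across x = 0: (22/5, -13/5) → (-22/5, -13/5)
T4 rotate counter-clockwise with cos θ = -5/13, sin θ = 12/13: (-22/5, -13/5) → (266/65, -199/65)
T5 shear: x ← x − 2·y: (266/65, -199/65) → (664/65, -199/65)
T6 reflect across y = 0: (664/65, -199/65) → (664/65, 199/65)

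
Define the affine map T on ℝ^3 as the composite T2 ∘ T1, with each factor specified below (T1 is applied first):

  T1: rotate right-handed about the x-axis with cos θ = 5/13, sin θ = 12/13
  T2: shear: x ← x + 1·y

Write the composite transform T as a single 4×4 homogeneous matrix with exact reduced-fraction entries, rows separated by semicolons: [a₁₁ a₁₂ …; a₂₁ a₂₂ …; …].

T = [1 5/13 -12/13 0; 0 5/13 -12/13 0; 0 12/13 5/13 0; 0 0 0 1]

T1 = [1 0 0 0; 0 5/13 -12/13 0; 0 12/13 5/13 0; 0 0 0 1]
T2·T1 = [1 5/13 -12/13 0; 0 5/13 -12/13 0; 0 12/13 5/13 0; 0 0 0 1]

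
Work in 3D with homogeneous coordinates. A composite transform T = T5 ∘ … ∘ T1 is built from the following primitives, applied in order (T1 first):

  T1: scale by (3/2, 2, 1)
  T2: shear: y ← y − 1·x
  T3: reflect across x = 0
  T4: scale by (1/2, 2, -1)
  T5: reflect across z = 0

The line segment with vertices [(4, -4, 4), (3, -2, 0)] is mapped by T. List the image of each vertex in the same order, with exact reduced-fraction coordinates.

T1 scale by (3/2, 2, 1): (4, -4, 4) → (6, -8, 4); (3, -2, 0) → (9/2, -4, 0)
T2 shear: y ← y − 1·x: (6, -8, 4) → (6, -14, 4); (9/2, -4, 0) → (9/2, -17/2, 0)
T3 reflect across x = 0: (6, -14, 4) → (-6, -14, 4); (9/2, -17/2, 0) → (-9/2, -17/2, 0)
T4 scale by (1/2, 2, -1): (-6, -14, 4) → (-3, -28, -4); (-9/2, -17/2, 0) → (-9/4, -17, 0)
T5 reflect across z = 0: (-3, -28, -4) → (-3, -28, 4); (-9/4, -17, 0) → (-9/4, -17, 0)

image vertices: (-3, -28, 4), (-9/4, -17, 0)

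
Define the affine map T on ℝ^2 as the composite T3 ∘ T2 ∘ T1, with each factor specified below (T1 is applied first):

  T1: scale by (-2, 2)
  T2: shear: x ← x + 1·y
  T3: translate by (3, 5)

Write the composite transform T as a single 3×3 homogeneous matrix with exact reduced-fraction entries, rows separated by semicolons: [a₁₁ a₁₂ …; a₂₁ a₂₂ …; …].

T1 = [-2 0 0; 0 2 0; 0 0 1]
T2·T1 = [-2 2 0; 0 2 0; 0 0 1]
T3·…·T1 = [-2 2 3; 0 2 5; 0 0 1]

T = [-2 2 3; 0 2 5; 0 0 1]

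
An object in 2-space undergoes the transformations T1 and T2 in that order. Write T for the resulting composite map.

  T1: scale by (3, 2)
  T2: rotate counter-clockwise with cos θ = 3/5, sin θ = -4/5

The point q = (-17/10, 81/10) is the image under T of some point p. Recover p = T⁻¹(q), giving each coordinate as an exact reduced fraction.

T1 = [3 0 0; 0 2 0; 0 0 1]
T2·T1 = [9/5 8/5 0; -12/5 6/5 0; 0 0 1]
det M = 6; M⁻¹ = [1/5 -4/15 0; 2/5 3/10 0; 0 0 1]
M⁻¹ · (-17/10, 81/10)ᵀ = (-5/2, 7/4)ᵀ

p = (-5/2, 7/4)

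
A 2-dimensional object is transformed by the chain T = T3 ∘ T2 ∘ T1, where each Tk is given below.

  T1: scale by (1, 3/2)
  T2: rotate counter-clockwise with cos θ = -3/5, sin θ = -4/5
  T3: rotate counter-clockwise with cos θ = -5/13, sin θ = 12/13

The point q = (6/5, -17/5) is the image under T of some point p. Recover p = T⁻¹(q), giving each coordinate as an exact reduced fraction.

p = (2, -2)

T1 = [1 0 0; 0 3/2 0; 0 0 1]
T2·T1 = [-3/5 6/5 0; -4/5 -9/10 0; 0 0 1]
T3·…·T1 = [63/65 24/65 0; -16/65 189/130 0; 0 0 1]
det M = 3/2; M⁻¹ = [63/65 -16/65 0; 32/195 42/65 0; 0 0 1]
M⁻¹ · (6/5, -17/5)ᵀ = (2, -2)ᵀ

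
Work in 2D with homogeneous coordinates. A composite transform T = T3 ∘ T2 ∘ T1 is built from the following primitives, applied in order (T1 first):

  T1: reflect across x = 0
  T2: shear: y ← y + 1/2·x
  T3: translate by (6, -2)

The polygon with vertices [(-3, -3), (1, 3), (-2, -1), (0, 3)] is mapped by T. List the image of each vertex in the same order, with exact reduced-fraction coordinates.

T1 reflect across x = 0: (-3, -3) → (3, -3); (1, 3) → (-1, 3); (-2, -1) → (2, -1); (0, 3) → (0, 3)
T2 shear: y ← y + 1/2·x: (3, -3) → (3, -3/2); (-1, 3) → (-1, 5/2); (2, -1) → (2, 0); (0, 3) → (0, 3)
T3 translate by (6, -2): (3, -3/2) → (9, -7/2); (-1, 5/2) → (5, 1/2); (2, 0) → (8, -2); (0, 3) → (6, 1)

image vertices: (9, -7/2), (5, 1/2), (8, -2), (6, 1)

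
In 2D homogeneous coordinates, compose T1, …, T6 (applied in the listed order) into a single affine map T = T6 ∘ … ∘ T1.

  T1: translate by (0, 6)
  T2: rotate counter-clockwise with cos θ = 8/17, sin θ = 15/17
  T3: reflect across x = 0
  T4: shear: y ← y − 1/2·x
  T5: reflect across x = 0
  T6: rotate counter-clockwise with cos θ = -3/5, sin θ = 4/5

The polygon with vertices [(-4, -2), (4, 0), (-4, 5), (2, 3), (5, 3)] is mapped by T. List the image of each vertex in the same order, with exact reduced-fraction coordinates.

image vertices: (572/85, -146/85), (-142/85, -469/85), (873/85, -1153/170), (11/5, -71/10), (-113/85, -1357/170)

T1 translate by (0, 6): (-4, -2) → (-4, 4); (4, 0) → (4, 6); (-4, 5) → (-4, 11); (2, 3) → (2, 9); (5, 3) → (5, 9)
T2 rotate counter-clockwise with cos θ = 8/17, sin θ = 15/17: (-4, 4) → (-92/17, -28/17); (4, 6) → (-58/17, 108/17); (-4, 11) → (-197/17, 28/17); (2, 9) → (-7, 6); (5, 9) → (-95/17, 147/17)
T3 reflect across x = 0: (-92/17, -28/17) → (92/17, -28/17); (-58/17, 108/17) → (58/17, 108/17); (-197/17, 28/17) → (197/17, 28/17); (-7, 6) → (7, 6); (-95/17, 147/17) → (95/17, 147/17)
T4 shear: y ← y − 1/2·x: (92/17, -28/17) → (92/17, -74/17); (58/17, 108/17) → (58/17, 79/17); (197/17, 28/17) → (197/17, -141/34); (7, 6) → (7, 5/2); (95/17, 147/17) → (95/17, 199/34)
T5 reflect across x = 0: (92/17, -74/17) → (-92/17, -74/17); (58/17, 79/17) → (-58/17, 79/17); (197/17, -141/34) → (-197/17, -141/34); (7, 5/2) → (-7, 5/2); (95/17, 199/34) → (-95/17, 199/34)
T6 rotate counter-clockwise with cos θ = -3/5, sin θ = 4/5: (-92/17, -74/17) → (572/85, -146/85); (-58/17, 79/17) → (-142/85, -469/85); (-197/17, -141/34) → (873/85, -1153/170); (-7, 5/2) → (11/5, -71/10); (-95/17, 199/34) → (-113/85, -1357/170)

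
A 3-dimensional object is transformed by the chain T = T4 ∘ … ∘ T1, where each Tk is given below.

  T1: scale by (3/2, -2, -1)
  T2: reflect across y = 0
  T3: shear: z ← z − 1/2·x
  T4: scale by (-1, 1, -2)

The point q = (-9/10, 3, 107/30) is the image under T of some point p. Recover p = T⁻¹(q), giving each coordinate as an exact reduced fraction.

p = (3/5, 3/2, 4/3)

T1 = [3/2 0 0 0; 0 -2 0 0; 0 0 -1 0; 0 0 0 1]
T2·T1 = [3/2 0 0 0; 0 2 0 0; 0 0 -1 0; 0 0 0 1]
T3·…·T1 = [3/2 0 0 0; 0 2 0 0; -3/4 0 -1 0; 0 0 0 1]
T4·…·T1 = [-3/2 0 0 0; 0 2 0 0; 3/2 0 2 0; 0 0 0 1]
det M = -6; M⁻¹ = [-2/3 0 0 0; 0 1/2 0 0; 1/2 0 1/2 0; 0 0 0 1]
M⁻¹ · (-9/10, 3, 107/30)ᵀ = (3/5, 3/2, 4/3)ᵀ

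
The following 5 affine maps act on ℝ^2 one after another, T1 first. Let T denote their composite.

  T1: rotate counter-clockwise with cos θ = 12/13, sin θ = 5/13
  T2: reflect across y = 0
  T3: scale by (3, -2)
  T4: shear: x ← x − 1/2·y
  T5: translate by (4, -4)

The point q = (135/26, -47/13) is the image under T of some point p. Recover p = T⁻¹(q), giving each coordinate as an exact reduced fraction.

T1 = [12/13 -5/13 0; 5/13 12/13 0; 0 0 1]
T2·T1 = [12/13 -5/13 0; -5/13 -12/13 0; 0 0 1]
T3·…·T1 = [36/13 -15/13 0; 10/13 24/13 0; 0 0 1]
T4·…·T1 = [31/13 -27/13 0; 10/13 24/13 0; 0 0 1]
T5·…·T1 = [31/13 -27/13 4; 10/13 24/13 -4; 0 0 1]
det M = 6; M⁻¹ = [4/13 9/26 2/13; -5/39 31/78 82/39; 0 0 1]
M⁻¹ · (135/26, -47/13)ᵀ = (1/2, 0)ᵀ

p = (1/2, 0)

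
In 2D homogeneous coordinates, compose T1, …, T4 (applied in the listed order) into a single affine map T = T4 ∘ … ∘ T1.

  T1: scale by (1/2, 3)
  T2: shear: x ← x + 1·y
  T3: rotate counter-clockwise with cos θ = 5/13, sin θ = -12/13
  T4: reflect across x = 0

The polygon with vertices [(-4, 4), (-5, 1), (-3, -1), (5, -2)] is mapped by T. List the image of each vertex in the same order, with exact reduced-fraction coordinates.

image vertices: (-194/13, -60/13), (-77/26, 9/13), (9/2, 3), (179/26, 12/13)

T1 scale by (1/2, 3): (-4, 4) → (-2, 12); (-5, 1) → (-5/2, 3); (-3, -1) → (-3/2, -3); (5, -2) → (5/2, -6)
T2 shear: x ← x + 1·y: (-2, 12) → (10, 12); (-5/2, 3) → (1/2, 3); (-3/2, -3) → (-9/2, -3); (5/2, -6) → (-7/2, -6)
T3 rotate counter-clockwise with cos θ = 5/13, sin θ = -12/13: (10, 12) → (194/13, -60/13); (1/2, 3) → (77/26, 9/13); (-9/2, -3) → (-9/2, 3); (-7/2, -6) → (-179/26, 12/13)
T4 reflect across x = 0: (194/13, -60/13) → (-194/13, -60/13); (77/26, 9/13) → (-77/26, 9/13); (-9/2, 3) → (9/2, 3); (-179/26, 12/13) → (179/26, 12/13)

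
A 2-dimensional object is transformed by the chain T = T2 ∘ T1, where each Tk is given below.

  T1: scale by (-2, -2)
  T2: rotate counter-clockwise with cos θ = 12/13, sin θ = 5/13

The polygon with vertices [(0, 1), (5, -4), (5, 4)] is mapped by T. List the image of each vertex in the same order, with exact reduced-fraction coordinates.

image vertices: (10/13, -24/13), (-160/13, 46/13), (-80/13, -146/13)

T1 scale by (-2, -2): (0, 1) → (0, -2); (5, -4) → (-10, 8); (5, 4) → (-10, -8)
T2 rotate counter-clockwise with cos θ = 12/13, sin θ = 5/13: (0, -2) → (10/13, -24/13); (-10, 8) → (-160/13, 46/13); (-10, -8) → (-80/13, -146/13)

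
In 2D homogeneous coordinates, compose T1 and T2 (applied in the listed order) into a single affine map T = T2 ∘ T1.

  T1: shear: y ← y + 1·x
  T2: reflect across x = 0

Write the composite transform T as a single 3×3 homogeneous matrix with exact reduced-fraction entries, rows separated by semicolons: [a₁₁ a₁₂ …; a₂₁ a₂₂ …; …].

T = [-1 0 0; 1 1 0; 0 0 1]

T1 = [1 0 0; 1 1 0; 0 0 1]
T2·T1 = [-1 0 0; 1 1 0; 0 0 1]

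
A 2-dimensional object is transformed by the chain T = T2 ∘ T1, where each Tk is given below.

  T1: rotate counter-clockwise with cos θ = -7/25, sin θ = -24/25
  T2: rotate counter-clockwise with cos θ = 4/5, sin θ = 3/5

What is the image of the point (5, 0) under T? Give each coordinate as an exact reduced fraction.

T(p) = (44/25, -117/25)

T1 rotate counter-clockwise with cos θ = -7/25, sin θ = -24/25: (5, 0) → (-7/5, -24/5)
T2 rotate counter-clockwise with cos θ = 4/5, sin θ = 3/5: (-7/5, -24/5) → (44/25, -117/25)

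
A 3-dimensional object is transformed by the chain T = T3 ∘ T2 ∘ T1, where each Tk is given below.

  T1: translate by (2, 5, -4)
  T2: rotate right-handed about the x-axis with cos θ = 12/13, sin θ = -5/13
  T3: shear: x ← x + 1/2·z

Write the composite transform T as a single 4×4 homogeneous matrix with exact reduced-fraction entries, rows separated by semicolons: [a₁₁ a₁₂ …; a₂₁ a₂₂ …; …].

T1 = [1 0 0 2; 0 1 0 5; 0 0 1 -4; 0 0 0 1]
T2·T1 = [1 0 0 2; 0 12/13 5/13 40/13; 0 -5/13 12/13 -73/13; 0 0 0 1]
T3·…·T1 = [1 -5/26 6/13 -21/26; 0 12/13 5/13 40/13; 0 -5/13 12/13 -73/13; 0 0 0 1]

T = [1 -5/26 6/13 -21/26; 0 12/13 5/13 40/13; 0 -5/13 12/13 -73/13; 0 0 0 1]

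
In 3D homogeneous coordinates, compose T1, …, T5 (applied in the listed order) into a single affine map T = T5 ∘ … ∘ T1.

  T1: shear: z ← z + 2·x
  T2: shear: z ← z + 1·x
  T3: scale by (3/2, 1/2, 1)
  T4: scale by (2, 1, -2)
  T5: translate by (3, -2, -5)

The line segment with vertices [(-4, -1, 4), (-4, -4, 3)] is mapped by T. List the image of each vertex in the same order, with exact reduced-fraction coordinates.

T1 shear: z ← z + 2·x: (-4, -1, 4) → (-4, -1, -4); (-4, -4, 3) → (-4, -4, -5)
T2 shear: z ← z + 1·x: (-4, -1, -4) → (-4, -1, -8); (-4, -4, -5) → (-4, -4, -9)
T3 scale by (3/2, 1/2, 1): (-4, -1, -8) → (-6, -1/2, -8); (-4, -4, -9) → (-6, -2, -9)
T4 scale by (2, 1, -2): (-6, -1/2, -8) → (-12, -1/2, 16); (-6, -2, -9) → (-12, -2, 18)
T5 translate by (3, -2, -5): (-12, -1/2, 16) → (-9, -5/2, 11); (-12, -2, 18) → (-9, -4, 13)

image vertices: (-9, -5/2, 11), (-9, -4, 13)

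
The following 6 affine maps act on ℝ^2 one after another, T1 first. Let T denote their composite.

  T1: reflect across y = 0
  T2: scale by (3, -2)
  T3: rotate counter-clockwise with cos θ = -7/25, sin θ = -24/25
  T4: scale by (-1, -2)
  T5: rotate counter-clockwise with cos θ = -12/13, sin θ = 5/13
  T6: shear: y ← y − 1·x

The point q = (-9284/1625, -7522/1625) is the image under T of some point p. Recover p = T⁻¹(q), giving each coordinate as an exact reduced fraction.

T1 = [1 0 0; 0 -1 0; 0 0 1]
T2·T1 = [3 0 0; 0 2 0; 0 0 1]
T3·…·T1 = [-21/25 48/25 0; -72/25 -14/25 0; 0 0 1]
T4·…·T1 = [21/25 -48/25 0; 144/25 28/25 0; 0 0 1]
T5·…·T1 = [-972/325 436/325 0; -1623/325 -576/325 0; 0 0 1]
T6·…·T1 = [-972/325 436/325 0; -651/325 -1012/325 0; 0 0 1]
det M = 12; M⁻¹ = [-253/975 -109/975 0; 217/1300 -81/325 0; 0 0 1]
M⁻¹ · (-9284/1625, -7522/1625)ᵀ = (2, 1/5)ᵀ

p = (2, 1/5)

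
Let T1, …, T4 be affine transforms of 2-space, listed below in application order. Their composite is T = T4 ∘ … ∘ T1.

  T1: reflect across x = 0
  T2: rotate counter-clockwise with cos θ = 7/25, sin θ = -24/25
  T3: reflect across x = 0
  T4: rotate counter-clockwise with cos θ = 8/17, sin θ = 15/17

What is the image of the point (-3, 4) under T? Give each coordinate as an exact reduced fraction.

T1 reflect across x = 0: (-3, 4) → (3, 4)
T2 rotate counter-clockwise with cos θ = 7/25, sin θ = -24/25: (3, 4) → (117/25, -44/25)
T3 reflect across x = 0: (117/25, -44/25) → (-117/25, -44/25)
T4 rotate counter-clockwise with cos θ = 8/17, sin θ = 15/17: (-117/25, -44/25) → (-276/425, -2107/425)

T(p) = (-276/425, -2107/425)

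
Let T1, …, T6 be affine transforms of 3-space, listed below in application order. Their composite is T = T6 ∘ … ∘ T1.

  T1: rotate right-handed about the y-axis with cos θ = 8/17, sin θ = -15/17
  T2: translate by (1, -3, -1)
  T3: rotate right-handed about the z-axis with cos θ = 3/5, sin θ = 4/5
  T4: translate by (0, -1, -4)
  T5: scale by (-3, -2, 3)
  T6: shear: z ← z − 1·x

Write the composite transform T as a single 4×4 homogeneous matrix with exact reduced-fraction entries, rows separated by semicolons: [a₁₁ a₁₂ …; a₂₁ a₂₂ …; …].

T1 = [8/17 0 -15/17 0; 0 1 0 0; 15/17 0 8/17 0; 0 0 0 1]
T2·T1 = [8/17 0 -15/17 1; 0 1 0 -3; 15/17 0 8/17 -1; 0 0 0 1]
T3·…·T1 = [24/85 -4/5 -9/17 3; 32/85 3/5 -12/17 -1; 15/17 0 8/17 -1; 0 0 0 1]
T4·…·T1 = [24/85 -4/5 -9/17 3; 32/85 3/5 -12/17 -2; 15/17 0 8/17 -5; 0 0 0 1]
T5·…·T1 = [-72/85 12/5 27/17 -9; -64/85 -6/5 24/17 4; 45/17 0 24/17 -15; 0 0 0 1]
T6·…·T1 = [-72/85 12/5 27/17 -9; -64/85 -6/5 24/17 4; 297/85 -12/5 -3/17 -6; 0 0 0 1]

T = [-72/85 12/5 27/17 -9; -64/85 -6/5 24/17 4; 297/85 -12/5 -3/17 -6; 0 0 0 1]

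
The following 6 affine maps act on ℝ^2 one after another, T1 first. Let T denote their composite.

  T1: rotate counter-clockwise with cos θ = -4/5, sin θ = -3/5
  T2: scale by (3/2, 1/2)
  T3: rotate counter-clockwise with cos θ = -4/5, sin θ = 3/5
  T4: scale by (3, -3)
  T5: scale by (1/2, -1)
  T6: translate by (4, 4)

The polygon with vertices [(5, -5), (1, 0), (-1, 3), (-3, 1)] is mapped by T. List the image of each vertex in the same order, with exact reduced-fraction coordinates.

image vertices: (323/20, -161/10), (571/100, 64/25), (13/100, 659/50), (-37/20, 109/10)

T1 rotate counter-clockwise with cos θ = -4/5, sin θ = -3/5: (5, -5) → (-7, 1); (1, 0) → (-4/5, -3/5); (-1, 3) → (13/5, -9/5); (-3, 1) → (3, 1)
T2 scale by (3/2, 1/2): (-7, 1) → (-21/2, 1/2); (-4/5, -3/5) → (-6/5, -3/10); (13/5, -9/5) → (39/10, -9/10); (3, 1) → (9/2, 1/2)
T3 rotate counter-clockwise with cos θ = -4/5, sin θ = 3/5: (-21/2, 1/2) → (81/10, -67/10); (-6/5, -3/10) → (57/50, -12/25); (39/10, -9/10) → (-129/50, 153/50); (9/2, 1/2) → (-39/10, 23/10)
T4 scale by (3, -3): (81/10, -67/10) → (243/10, 201/10); (57/50, -12/25) → (171/50, 36/25); (-129/50, 153/50) → (-387/50, -459/50); (-39/10, 23/10) → (-117/10, -69/10)
T5 scale by (1/2, -1): (243/10, 201/10) → (243/20, -201/10); (171/50, 36/25) → (171/100, -36/25); (-387/50, -459/50) → (-387/100, 459/50); (-117/10, -69/10) → (-117/20, 69/10)
T6 translate by (4, 4): (243/20, -201/10) → (323/20, -161/10); (171/100, -36/25) → (571/100, 64/25); (-387/100, 459/50) → (13/100, 659/50); (-117/20, 69/10) → (-37/20, 109/10)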